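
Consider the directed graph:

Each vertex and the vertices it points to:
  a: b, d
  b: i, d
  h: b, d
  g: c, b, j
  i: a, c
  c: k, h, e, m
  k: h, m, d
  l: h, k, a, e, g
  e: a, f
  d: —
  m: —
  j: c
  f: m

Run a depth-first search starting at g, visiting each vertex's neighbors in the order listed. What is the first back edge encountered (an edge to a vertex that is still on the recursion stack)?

a→b

DFS from g (visiting each vertex's neighbors in the order listed); mark gray on enter, black on exit:
g gray
  c gray
    k gray
      h gray
        b gray
          i gray
            a gray
              a→b: b is gray → back edge
First back edge: a → b.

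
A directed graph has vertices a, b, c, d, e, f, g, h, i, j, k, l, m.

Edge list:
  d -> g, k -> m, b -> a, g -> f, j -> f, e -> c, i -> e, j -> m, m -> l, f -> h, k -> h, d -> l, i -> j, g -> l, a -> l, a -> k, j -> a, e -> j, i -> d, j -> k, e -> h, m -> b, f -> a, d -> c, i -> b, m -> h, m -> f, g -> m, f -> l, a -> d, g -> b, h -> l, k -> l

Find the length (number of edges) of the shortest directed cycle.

For each vertex v, BFS finds the shortest path from v back to v.
The shortest such closed walk is d → g → f → a → d, length 4.

4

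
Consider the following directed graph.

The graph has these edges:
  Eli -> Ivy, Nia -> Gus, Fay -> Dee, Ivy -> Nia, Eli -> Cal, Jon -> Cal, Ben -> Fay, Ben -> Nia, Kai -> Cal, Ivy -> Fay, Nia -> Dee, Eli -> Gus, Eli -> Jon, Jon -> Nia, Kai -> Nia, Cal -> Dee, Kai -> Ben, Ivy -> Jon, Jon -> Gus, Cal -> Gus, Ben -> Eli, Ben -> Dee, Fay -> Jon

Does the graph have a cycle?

DFS with white/gray/black marking, starting from Dee:
Dee gray
Dee black
Ivy gray
  Nia gray
    Nia→Dee: Dee black — skip
    Gus gray
    Gus black
  Nia black
  Jon gray
    Cal gray
      Cal→Gus: Gus black — skip
      Cal→Dee: Dee black — skip
    Cal black
    Jon→Nia: Nia black — skip
    Jon→Gus: Gus black — skip
  Jon black
  Fay gray
    Fay→Dee: Dee black — skip
    Fay→Jon: Jon black — skip
  Fay black
Ivy black
Kai gray
  Ben gray
    Ben→Fay: Fay black — skip
    Ben→Dee: Dee black — skip
    Eli gray
      Eli→Ivy: Ivy black — skip
      Eli→Cal: Cal black — skip
      Eli→Gus: Gus black — skip
      Eli→Jon: Jon black — skip
    Eli black
    Ben→Nia: Nia black — skip
  Ben black
  Kai→Cal: Cal black — skip
  Kai→Nia: Nia black — skip
Kai black
Every edge goes to a white or black vertex — no back edge, so the graph is acyclic.

No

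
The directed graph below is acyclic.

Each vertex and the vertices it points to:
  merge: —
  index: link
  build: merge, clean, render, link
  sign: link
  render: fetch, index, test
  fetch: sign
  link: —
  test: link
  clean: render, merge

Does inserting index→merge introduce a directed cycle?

Adding index→merge creates a cycle iff merge can already reach index.
Explore from merge: no path reaches index. The graph stays acyclic.

No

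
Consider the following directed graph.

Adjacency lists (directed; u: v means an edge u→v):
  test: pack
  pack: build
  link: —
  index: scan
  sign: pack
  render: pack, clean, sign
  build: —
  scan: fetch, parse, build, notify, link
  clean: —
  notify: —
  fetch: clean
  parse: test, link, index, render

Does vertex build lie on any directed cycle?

build lies on a cycle iff there is a path from build back to itself.
Exploring from build, it never reaches itself; equivalently, its strongly connected component is a singleton.

No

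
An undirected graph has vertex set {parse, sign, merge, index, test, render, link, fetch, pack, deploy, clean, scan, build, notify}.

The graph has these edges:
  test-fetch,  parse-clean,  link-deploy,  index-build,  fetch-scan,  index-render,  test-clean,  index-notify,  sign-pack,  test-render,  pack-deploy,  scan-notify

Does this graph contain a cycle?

Yes

DFS, tracking each vertex's parent; an edge to a visited non-parent vertex closes a cycle.
Start from notify:
visit notify (parent –)
  visit scan (parent notify)
    visit fetch (parent scan)
      visit test (parent fetch)
        visit clean (parent test)
          clean–test: parent, skip
          visit parse (parent clean)
            parse–clean: parent, skip
        visit render (parent test)
          render–test: parent, skip
          visit index (parent render)
            visit build (parent index)
              build–index: parent, skip
            index–notify: notify visited and ≠ parent → cycle
Cycle: notify – scan – fetch – test – render – index – notify.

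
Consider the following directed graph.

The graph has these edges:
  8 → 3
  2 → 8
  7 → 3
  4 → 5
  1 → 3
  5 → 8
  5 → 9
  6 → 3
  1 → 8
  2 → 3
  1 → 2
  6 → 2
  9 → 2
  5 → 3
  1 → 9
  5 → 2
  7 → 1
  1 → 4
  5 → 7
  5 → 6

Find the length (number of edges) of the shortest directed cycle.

4

For each vertex v, BFS finds the shortest path from v back to v.
The shortest such closed walk is 4 → 5 → 7 → 1 → 4, length 4.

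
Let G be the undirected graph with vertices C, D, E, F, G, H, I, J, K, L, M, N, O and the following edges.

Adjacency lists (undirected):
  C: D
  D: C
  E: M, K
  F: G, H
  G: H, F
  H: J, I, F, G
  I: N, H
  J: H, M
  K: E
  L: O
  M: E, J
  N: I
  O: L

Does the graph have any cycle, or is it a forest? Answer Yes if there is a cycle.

DFS, tracking each vertex's parent; an edge to a visited non-parent vertex closes a cycle.
Start from N:
visit N (parent –)
  visit I (parent N)
    I–N: parent, skip
    visit H (parent I)
      visit J (parent H)
        J–H: parent, skip
        visit M (parent J)
          visit E (parent M)
            E–M: parent, skip
            visit K (parent E)
              K–E: parent, skip
          M–J: parent, skip
      H–I: parent, skip
      visit F (parent H)
        visit G (parent F)
          G–H: H visited and ≠ parent → cycle
Cycle: H – F – G – H.

Yes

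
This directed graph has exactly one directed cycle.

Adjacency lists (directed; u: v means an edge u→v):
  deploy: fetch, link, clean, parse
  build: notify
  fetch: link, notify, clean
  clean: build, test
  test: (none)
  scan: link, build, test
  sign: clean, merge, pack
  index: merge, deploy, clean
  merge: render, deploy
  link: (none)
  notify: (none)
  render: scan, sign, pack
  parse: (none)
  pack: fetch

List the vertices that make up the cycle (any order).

DFS with gray/black marking from merge:
merge gray
  render gray
    scan gray
      link gray
      link black
      build gray
        notify gray
        notify black
      build black
      test gray
      test black
    scan black
    sign gray
      clean gray
        clean→build: build black — skip
        clean→test: test black — skip
      clean black
      sign→merge: merge is gray → back edge
Back edge closes the cycle merge → render → sign → merge; its vertices are {sign, merge, render}.

sign, merge, render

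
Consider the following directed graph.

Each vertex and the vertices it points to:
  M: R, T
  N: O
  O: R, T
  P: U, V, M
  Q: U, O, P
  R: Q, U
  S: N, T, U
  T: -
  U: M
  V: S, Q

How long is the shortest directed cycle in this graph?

3

For each vertex v, BFS finds the shortest path from v back to v.
The shortest such closed walk is P → V → Q → P, length 3.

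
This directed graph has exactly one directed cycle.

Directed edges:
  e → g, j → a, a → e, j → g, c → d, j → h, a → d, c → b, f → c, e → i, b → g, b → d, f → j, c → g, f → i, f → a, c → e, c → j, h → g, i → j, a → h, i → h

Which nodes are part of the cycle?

DFS with gray/black marking from a:
a gray
  e gray
    i gray
      h gray
        g gray
        g black
      h black
      j gray
        j→h: h black — skip
        j→g: g black — skip
        j→a: a is gray → back edge
Back edge closes the cycle a → e → i → j → a; its vertices are {a, e, i, j}.

a, e, i, j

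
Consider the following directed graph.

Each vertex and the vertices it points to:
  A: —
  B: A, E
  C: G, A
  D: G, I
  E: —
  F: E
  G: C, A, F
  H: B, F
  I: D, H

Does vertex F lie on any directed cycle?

F lies on a cycle iff there is a path from F back to itself.
Exploring from F, it never reaches itself; equivalently, its strongly connected component is a singleton.

No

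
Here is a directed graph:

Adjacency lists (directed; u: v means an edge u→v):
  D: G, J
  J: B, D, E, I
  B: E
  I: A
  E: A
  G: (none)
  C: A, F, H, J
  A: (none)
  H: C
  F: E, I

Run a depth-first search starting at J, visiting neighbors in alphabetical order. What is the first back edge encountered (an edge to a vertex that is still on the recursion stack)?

DFS from J (visiting neighbors in alphabetical order); mark gray on enter, black on exit:
J gray
  B gray
    E gray
      A gray
      A black
    E black
  B black
  D gray
    G gray
    G black
    D→J: J is gray → back edge
First back edge: D → J.

D->J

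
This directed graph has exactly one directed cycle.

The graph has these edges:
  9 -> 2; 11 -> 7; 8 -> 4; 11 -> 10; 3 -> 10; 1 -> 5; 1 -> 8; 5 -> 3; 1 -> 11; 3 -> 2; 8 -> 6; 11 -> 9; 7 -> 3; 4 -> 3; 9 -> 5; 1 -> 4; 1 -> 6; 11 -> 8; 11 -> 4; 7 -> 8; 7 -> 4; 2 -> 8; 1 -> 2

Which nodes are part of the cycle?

2, 3, 4, 8

DFS with gray/black marking from 8:
8 gray
  4 gray
    3 gray
      2 gray
        2→8: 8 is gray → back edge
Back edge closes the cycle 8 → 4 → 3 → 2 → 8; its vertices are {2, 3, 4, 8}.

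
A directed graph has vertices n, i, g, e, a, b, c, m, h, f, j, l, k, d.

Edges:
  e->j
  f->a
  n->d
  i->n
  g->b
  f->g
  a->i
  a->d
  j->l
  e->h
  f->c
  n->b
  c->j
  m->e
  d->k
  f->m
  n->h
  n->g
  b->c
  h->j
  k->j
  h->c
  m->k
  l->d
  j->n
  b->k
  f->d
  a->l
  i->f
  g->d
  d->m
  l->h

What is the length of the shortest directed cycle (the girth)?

For each vertex v, BFS finds the shortest path from v back to v.
The shortest such closed walk is f → a → i → f, length 3.

3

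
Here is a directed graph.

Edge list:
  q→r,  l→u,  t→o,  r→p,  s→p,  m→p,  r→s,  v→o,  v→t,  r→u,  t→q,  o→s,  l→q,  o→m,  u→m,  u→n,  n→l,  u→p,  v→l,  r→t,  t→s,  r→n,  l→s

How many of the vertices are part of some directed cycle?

A vertex is on a directed cycle iff it belongs to a strongly connected component of size ≥ 2 (or has a self-loop).
The vertices on cycles are {l, n, q, r, t, u} — 6 in total.

6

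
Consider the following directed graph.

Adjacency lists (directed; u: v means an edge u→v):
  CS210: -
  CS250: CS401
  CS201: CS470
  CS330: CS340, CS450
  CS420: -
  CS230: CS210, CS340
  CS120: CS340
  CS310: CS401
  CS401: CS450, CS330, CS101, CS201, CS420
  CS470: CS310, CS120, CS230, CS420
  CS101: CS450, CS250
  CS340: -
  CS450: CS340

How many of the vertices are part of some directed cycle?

6

A vertex is on a directed cycle iff it belongs to a strongly connected component of size ≥ 2 (or has a self-loop).
The vertices on cycles are {CS101, CS201, CS250, CS310, CS401, CS470} — 6 in total.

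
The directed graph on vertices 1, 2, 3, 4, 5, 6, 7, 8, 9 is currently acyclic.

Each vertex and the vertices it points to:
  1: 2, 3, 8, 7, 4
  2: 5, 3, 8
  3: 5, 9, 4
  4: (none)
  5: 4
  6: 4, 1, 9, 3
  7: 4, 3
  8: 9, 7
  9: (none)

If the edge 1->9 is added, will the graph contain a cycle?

No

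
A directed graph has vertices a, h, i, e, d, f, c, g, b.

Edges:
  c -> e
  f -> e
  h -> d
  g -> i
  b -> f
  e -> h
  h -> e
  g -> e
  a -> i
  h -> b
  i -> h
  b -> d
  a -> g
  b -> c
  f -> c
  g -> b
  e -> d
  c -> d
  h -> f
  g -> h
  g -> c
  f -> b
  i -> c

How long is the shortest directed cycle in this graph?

For each vertex v, BFS finds the shortest path from v back to v.
The shortest such closed walk is h → e → h, length 2.

2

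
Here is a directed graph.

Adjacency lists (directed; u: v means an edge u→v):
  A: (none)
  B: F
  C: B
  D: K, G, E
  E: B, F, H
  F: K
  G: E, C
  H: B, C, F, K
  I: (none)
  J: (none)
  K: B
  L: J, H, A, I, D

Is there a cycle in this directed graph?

Yes

DFS with white/gray/black marking, starting from E:
E gray
  B gray
    F gray
      K gray
        K→B: B is gray → back edge
Back edge found, so a cycle exists: B → F → K → B.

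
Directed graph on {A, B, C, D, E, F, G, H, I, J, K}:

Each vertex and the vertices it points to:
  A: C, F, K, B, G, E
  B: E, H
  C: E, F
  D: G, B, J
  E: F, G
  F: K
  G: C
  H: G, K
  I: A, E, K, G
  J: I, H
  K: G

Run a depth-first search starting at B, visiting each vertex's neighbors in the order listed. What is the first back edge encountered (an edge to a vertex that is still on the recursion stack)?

C->E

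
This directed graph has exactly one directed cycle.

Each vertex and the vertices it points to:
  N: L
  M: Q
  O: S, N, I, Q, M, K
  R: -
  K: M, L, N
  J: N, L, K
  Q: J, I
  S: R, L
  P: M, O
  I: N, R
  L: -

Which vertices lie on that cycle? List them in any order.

J, K, M, Q

DFS with gray/black marking from M:
M gray
  Q gray
    J gray
      N gray
        L gray
        L black
      N black
      J→L: L black — skip
      K gray
        K→M: M is gray → back edge
Back edge closes the cycle M → Q → J → K → M; its vertices are {J, K, M, Q}.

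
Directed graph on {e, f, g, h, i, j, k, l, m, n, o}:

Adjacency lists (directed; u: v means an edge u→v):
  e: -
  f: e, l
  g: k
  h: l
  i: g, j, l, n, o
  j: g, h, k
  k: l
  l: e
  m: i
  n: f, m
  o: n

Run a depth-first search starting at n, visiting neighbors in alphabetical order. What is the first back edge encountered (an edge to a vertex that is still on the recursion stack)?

DFS from n (visiting neighbors in alphabetical order); mark gray on enter, black on exit:
n gray
  f gray
    e gray
    e black
    l gray
      l→e: e black — skip
    l black
  f black
  m gray
    i gray
      g gray
        k gray
          k→l: l black — skip
        k black
      g black
      j gray
        j→g: g black — skip
        h gray
          h→l: l black — skip
        h black
        j→k: k black — skip
      j black
      i→l: l black — skip
      i→n: n is gray → back edge
First back edge: i → n.

i→n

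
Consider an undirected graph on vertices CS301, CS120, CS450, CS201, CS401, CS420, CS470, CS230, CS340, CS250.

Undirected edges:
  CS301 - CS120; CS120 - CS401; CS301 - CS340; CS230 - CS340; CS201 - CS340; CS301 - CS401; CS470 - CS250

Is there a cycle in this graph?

Yes

DFS, tracking each vertex's parent; an edge to a visited non-parent vertex closes a cycle.
Start from CS250:
visit CS250 (parent –)
  visit CS470 (parent CS250)
    CS470–CS250: parent, skip
visit CS301 (parent –)
  visit CS401 (parent CS301)
    visit CS120 (parent CS401)
      CS120–CS301: CS301 visited and ≠ parent → cycle
Cycle: CS301 – CS401 – CS120 – CS301.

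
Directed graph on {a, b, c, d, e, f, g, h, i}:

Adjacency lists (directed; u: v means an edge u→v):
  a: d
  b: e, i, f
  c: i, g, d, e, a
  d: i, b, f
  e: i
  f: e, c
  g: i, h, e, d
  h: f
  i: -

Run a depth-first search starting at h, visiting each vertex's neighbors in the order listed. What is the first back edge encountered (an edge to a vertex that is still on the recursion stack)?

g->h

DFS from h (visiting each vertex's neighbors in the order listed); mark gray on enter, black on exit:
h gray
  f gray
    e gray
      i gray
      i black
    e black
    c gray
      c→i: i black — skip
      g gray
        g→i: i black — skip
        g→h: h is gray → back edge
First back edge: g → h.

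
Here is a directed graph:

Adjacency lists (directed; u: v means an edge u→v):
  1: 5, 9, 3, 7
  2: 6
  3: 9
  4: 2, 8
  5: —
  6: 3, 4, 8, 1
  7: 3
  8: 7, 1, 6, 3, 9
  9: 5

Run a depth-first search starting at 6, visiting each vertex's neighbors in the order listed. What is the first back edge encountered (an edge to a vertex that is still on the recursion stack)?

DFS from 6 (visiting each vertex's neighbors in the order listed); mark gray on enter, black on exit:
6 gray
  3 gray
    9 gray
      5 gray
      5 black
    9 black
  3 black
  4 gray
    2 gray
      2→6: 6 is gray → back edge
First back edge: 2 → 6.

2->6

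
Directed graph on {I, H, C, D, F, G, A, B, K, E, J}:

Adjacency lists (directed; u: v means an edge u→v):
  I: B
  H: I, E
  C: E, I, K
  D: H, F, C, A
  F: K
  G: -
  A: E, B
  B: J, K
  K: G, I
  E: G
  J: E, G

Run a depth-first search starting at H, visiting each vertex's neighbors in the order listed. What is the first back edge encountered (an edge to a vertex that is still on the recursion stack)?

K->I

DFS from H (visiting each vertex's neighbors in the order listed); mark gray on enter, black on exit:
H gray
  I gray
    B gray
      J gray
        E gray
          G gray
          G black
        E black
        J→G: G black — skip
      J black
      K gray
        K→G: G black — skip
        K→I: I is gray → back edge
First back edge: K → I.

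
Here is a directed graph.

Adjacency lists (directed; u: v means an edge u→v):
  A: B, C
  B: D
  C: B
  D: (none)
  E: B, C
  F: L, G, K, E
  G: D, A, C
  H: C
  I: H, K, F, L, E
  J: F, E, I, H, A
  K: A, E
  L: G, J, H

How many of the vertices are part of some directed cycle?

4

A vertex is on a directed cycle iff it belongs to a strongly connected component of size ≥ 2 (or has a self-loop).
The vertices on cycles are {F, I, J, L} — 4 in total.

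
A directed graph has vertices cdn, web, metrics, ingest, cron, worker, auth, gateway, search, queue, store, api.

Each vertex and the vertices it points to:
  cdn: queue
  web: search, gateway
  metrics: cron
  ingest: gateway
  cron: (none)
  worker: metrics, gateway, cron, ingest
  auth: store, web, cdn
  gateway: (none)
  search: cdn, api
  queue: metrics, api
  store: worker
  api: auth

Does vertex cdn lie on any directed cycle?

Yes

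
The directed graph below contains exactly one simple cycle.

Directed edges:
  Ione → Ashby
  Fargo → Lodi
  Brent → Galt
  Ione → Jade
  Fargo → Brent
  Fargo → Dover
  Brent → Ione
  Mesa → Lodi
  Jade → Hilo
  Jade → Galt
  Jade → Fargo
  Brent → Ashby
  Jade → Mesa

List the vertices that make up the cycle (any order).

DFS with gray/black marking from Jade:
Jade gray
  Mesa gray
    Lodi gray
    Lodi black
  Mesa black
  Galt gray
  Galt black
  Hilo gray
  Hilo black
  Fargo gray
    Fargo→Lodi: Lodi black — skip
    Dover gray
    Dover black
    Brent gray
      Ashby gray
      Ashby black
      Brent→Galt: Galt black — skip
      Ione gray
        Ione→Jade: Jade is gray → back edge
Back edge closes the cycle Jade → Fargo → Brent → Ione → Jade; its vertices are {Ione, Jade, Brent, Fargo}.

Ione, Jade, Brent, Fargo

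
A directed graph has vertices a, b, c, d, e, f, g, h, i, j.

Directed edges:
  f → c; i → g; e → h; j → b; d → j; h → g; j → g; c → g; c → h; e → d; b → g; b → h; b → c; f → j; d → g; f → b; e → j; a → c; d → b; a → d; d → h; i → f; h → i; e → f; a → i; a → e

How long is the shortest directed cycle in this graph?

For each vertex v, BFS finds the shortest path from v back to v.
The shortest such closed walk is c → h → i → f → c, length 4.

4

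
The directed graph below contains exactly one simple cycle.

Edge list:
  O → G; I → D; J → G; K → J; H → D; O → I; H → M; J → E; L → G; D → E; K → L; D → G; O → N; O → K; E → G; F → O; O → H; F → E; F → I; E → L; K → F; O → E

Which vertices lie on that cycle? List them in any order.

F, K, O

DFS with gray/black marking from F:
F gray
  O gray
    N gray
    N black
    I gray
      D gray
        G gray
        G black
        E gray
          E→G: G black — skip
          L gray
            L→G: G black — skip
          L black
        E black
      D black
    I black
    O→E: E black — skip
    K gray
      K→F: F is gray → back edge
Back edge closes the cycle F → O → K → F; its vertices are {F, K, O}.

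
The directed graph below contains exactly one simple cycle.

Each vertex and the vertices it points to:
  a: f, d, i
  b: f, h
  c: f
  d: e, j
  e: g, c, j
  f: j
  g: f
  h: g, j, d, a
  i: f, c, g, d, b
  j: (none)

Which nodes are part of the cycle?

a, b, h, i

DFS with gray/black marking from h:
h gray
  g gray
    f gray
      j gray
      j black
    f black
  g black
  h→j: j black — skip
  d gray
    e gray
      e→g: g black — skip
      c gray
        c→f: f black — skip
      c black
      e→j: j black — skip
    e black
    d→j: j black — skip
  d black
  a gray
    a→f: f black — skip
    a→d: d black — skip
    i gray
      i→f: f black — skip
      i→c: c black — skip
      i→g: g black — skip
      i→d: d black — skip
      b gray
        b→f: f black — skip
        b→h: h is gray → back edge
Back edge closes the cycle h → a → i → b → h; its vertices are {a, b, h, i}.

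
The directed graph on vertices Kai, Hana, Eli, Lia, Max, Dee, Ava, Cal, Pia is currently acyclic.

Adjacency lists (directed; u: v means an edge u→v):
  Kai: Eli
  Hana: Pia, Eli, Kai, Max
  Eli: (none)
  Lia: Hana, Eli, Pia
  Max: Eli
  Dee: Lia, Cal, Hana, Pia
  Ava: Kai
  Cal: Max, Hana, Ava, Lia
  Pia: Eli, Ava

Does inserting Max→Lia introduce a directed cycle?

Adding Max→Lia creates a cycle iff Lia can already reach Max.
Path from Lia: Lia → Hana → Max.
So Lia → … → Max → Lia is a cycle.

Yes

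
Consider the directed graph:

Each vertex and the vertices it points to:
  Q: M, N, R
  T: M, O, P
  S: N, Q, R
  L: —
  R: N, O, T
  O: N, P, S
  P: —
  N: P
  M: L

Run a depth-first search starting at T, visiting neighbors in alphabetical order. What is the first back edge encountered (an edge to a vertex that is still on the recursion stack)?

R→O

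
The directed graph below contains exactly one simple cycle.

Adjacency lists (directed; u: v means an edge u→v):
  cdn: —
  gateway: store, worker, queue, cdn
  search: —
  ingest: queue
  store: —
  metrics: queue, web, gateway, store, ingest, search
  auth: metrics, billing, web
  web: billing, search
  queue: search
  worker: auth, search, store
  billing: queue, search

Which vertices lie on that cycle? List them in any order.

auth, worker, gateway, metrics

DFS with gray/black marking from metrics:
metrics gray
  queue gray
    search gray
    search black
  queue black
  web gray
    billing gray
      billing→queue: queue black — skip
      billing→search: search black — skip
    billing black
    web→search: search black — skip
  web black
  gateway gray
    store gray
    store black
    worker gray
      auth gray
        auth→metrics: metrics is gray → back edge
Back edge closes the cycle metrics → gateway → worker → auth → metrics; its vertices are {auth, worker, gateway, metrics}.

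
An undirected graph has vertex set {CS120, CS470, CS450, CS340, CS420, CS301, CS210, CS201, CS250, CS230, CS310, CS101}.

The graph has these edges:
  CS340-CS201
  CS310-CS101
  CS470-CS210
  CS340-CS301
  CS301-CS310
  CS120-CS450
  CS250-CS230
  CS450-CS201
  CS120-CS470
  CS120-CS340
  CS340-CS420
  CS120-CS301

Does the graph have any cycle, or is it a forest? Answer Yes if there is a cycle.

DFS, tracking each vertex's parent; an edge to a visited non-parent vertex closes a cycle.
Start from CS201:
visit CS201 (parent –)
  visit CS450 (parent CS201)
    CS450–CS201: parent, skip
    visit CS120 (parent CS450)
      visit CS301 (parent CS120)
        visit CS310 (parent CS301)
          CS310–CS301: parent, skip
          visit CS101 (parent CS310)
            CS101–CS310: parent, skip
        CS301–CS120: parent, skip
        visit CS340 (parent CS301)
          CS340–CS301: parent, skip
          CS340–CS120: CS120 visited and ≠ parent → cycle
Cycle: CS120 – CS301 – CS340 – CS120.

Yes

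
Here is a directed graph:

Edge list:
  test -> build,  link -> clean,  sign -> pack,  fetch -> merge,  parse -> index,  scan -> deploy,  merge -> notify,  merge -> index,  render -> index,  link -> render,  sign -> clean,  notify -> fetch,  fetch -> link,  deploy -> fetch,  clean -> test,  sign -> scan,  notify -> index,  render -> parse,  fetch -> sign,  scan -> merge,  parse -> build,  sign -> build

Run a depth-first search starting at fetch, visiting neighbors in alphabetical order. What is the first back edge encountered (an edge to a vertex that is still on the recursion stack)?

notify→fetch

DFS from fetch (visiting neighbors in alphabetical order); mark gray on enter, black on exit:
fetch gray
  link gray
    clean gray
      test gray
        build gray
        build black
      test black
    clean black
    render gray
      index gray
      index black
      parse gray
        parse→build: build black — skip
        parse→index: index black — skip
      parse black
    render black
  link black
  merge gray
    merge→index: index black — skip
    notify gray
      notify→fetch: fetch is gray → back edge
First back edge: notify → fetch.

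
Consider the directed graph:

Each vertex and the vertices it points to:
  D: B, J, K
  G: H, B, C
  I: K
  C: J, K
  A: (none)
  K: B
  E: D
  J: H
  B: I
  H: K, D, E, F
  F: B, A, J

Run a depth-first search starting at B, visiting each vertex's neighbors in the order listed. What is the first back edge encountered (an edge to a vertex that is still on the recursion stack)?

DFS from B (visiting each vertex's neighbors in the order listed); mark gray on enter, black on exit:
B gray
  I gray
    K gray
      K→B: B is gray → back edge
First back edge: K → B.

K→B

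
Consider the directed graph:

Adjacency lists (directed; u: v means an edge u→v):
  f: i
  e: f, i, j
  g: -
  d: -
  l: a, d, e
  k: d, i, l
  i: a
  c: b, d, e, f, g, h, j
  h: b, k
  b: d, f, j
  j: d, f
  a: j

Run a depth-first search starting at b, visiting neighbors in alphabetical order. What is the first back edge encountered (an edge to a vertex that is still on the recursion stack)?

j->f

DFS from b (visiting neighbors in alphabetical order); mark gray on enter, black on exit:
b gray
  d gray
  d black
  f gray
    i gray
      a gray
        j gray
          j→d: d black — skip
          j→f: f is gray → back edge
First back edge: j → f.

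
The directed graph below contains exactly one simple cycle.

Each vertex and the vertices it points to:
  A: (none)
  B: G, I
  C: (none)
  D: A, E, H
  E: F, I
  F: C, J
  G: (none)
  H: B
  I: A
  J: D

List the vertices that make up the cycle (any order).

DFS with gray/black marking from J:
J gray
  D gray
    A gray
    A black
    E gray
      F gray
        C gray
        C black
        F→J: J is gray → back edge
Back edge closes the cycle J → D → E → F → J; its vertices are {D, E, F, J}.

D, E, F, J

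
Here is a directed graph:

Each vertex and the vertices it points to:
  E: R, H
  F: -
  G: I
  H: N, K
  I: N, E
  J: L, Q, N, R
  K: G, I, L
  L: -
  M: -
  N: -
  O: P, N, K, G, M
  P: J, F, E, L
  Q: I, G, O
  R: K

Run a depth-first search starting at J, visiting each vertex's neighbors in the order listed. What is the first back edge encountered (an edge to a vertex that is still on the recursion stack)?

G→I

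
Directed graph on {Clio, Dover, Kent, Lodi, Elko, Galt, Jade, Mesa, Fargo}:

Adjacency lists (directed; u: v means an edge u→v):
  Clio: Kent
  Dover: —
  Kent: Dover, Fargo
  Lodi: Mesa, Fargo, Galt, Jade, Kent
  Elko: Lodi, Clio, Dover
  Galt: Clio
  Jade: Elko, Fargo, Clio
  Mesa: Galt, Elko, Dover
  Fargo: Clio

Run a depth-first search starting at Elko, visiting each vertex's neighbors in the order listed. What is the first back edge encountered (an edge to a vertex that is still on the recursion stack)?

DFS from Elko (visiting each vertex's neighbors in the order listed); mark gray on enter, black on exit:
Elko gray
  Lodi gray
    Mesa gray
      Galt gray
        Clio gray
          Kent gray
            Dover gray
            Dover black
            Fargo gray
              Fargo→Clio: Clio is gray → back edge
First back edge: Fargo → Clio.

Fargo->Clio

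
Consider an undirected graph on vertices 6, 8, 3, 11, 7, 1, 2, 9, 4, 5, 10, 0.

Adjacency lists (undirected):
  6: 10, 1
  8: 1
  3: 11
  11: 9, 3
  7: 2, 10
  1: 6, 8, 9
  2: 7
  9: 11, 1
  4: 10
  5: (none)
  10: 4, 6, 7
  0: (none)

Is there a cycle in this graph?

No

DFS, tracking each vertex's parent; an edge to a visited non-parent vertex closes a cycle.
Start from 0:
visit 0 (parent –)
visit 6 (parent –)
  visit 10 (parent 6)
    visit 4 (parent 10)
      4–10: parent, skip
    10–6: parent, skip
    visit 7 (parent 10)
      visit 2 (parent 7)
        2–7: parent, skip
      7–10: parent, skip
  visit 1 (parent 6)
    1–6: parent, skip
    visit 8 (parent 1)
      8–1: parent, skip
    visit 9 (parent 1)
      visit 11 (parent 9)
        11–9: parent, skip
        visit 3 (parent 11)
          3–11: parent, skip
      9–1: parent, skip
visit 5 (parent –)
No non-parent visited neighbor found — the graph is a forest.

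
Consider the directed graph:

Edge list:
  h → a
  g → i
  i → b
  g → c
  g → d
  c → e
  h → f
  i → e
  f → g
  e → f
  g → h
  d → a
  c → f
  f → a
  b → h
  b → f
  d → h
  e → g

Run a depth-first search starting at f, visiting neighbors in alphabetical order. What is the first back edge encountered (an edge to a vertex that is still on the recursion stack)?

DFS from f (visiting neighbors in alphabetical order); mark gray on enter, black on exit:
f gray
  a gray
  a black
  g gray
    c gray
      e gray
        e→f: f is gray → back edge
First back edge: e → f.

e->f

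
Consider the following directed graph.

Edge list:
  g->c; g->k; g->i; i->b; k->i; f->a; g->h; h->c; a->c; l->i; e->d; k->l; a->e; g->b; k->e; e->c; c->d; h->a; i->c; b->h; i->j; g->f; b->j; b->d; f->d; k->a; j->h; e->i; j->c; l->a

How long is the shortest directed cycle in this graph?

5

For each vertex v, BFS finds the shortest path from v back to v.
The shortest such closed walk is b → h → a → e → i → b, length 5.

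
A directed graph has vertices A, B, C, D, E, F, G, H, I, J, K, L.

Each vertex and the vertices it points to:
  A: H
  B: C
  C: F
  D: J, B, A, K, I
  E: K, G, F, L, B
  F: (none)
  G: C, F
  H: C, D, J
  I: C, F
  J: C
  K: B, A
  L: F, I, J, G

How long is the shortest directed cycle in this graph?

3

For each vertex v, BFS finds the shortest path from v back to v.
The shortest such closed walk is A → H → D → A, length 3.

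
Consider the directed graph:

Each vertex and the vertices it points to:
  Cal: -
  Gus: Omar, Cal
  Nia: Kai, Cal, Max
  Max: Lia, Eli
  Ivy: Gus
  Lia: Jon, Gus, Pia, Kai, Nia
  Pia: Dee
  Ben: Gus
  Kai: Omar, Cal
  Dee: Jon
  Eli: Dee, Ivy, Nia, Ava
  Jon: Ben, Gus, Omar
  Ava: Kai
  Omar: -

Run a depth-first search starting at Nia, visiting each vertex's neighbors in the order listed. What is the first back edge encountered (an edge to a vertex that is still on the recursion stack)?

Lia→Nia

DFS from Nia (visiting each vertex's neighbors in the order listed); mark gray on enter, black on exit:
Nia gray
  Kai gray
    Omar gray
    Omar black
    Cal gray
    Cal black
  Kai black
  Nia→Cal: Cal black — skip
  Max gray
    Lia gray
      Jon gray
        Ben gray
          Gus gray
            Gus→Omar: Omar black — skip
            Gus→Cal: Cal black — skip
          Gus black
        Ben black
        Jon→Gus: Gus black — skip
        Jon→Omar: Omar black — skip
      Jon black
      Lia→Gus: Gus black — skip
      Pia gray
        Dee gray
          Dee→Jon: Jon black — skip
        Dee black
      Pia black
      Lia→Kai: Kai black — skip
      Lia→Nia: Nia is gray → back edge
First back edge: Lia → Nia.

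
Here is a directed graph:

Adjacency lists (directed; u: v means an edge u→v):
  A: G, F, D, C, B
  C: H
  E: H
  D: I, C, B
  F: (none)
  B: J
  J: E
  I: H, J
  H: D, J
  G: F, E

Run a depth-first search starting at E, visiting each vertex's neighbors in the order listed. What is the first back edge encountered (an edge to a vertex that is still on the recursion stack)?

I→H

DFS from E (visiting each vertex's neighbors in the order listed); mark gray on enter, black on exit:
E gray
  H gray
    D gray
      I gray
        I→H: H is gray → back edge
First back edge: I → H.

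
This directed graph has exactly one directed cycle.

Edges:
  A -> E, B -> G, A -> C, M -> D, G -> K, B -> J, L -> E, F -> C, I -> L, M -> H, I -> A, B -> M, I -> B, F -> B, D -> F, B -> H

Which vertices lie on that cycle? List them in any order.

DFS with gray/black marking from B:
B gray
  M gray
    D gray
      F gray
        F→B: B is gray → back edge
Back edge closes the cycle B → M → D → F → B; its vertices are {B, D, F, M}.

B, D, F, M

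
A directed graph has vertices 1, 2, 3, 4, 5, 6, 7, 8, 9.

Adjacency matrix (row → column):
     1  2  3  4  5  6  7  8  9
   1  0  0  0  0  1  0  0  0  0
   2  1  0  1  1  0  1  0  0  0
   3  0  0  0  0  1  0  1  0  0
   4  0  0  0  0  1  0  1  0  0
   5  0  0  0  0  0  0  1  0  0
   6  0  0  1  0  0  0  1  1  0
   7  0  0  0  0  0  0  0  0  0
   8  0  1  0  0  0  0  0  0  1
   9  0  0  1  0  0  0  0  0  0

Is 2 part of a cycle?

Yes

2 is on a cycle iff 2 can reach itself via ≥1 edge.
2 → 6 → 8 → 2 — yes.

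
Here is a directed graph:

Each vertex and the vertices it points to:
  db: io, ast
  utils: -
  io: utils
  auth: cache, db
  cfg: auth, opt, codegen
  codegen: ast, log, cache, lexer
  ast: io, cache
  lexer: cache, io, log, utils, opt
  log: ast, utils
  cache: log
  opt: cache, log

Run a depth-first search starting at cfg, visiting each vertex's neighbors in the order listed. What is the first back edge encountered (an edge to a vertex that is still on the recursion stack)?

DFS from cfg (visiting each vertex's neighbors in the order listed); mark gray on enter, black on exit:
cfg gray
  auth gray
    cache gray
      log gray
        ast gray
          io gray
            utils gray
            utils black
          io black
          ast→cache: cache is gray → back edge
First back edge: ast → cache.

ast→cache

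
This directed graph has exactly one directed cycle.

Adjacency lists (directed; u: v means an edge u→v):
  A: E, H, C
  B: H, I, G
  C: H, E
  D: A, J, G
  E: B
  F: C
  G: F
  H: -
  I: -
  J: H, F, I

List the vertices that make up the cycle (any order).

B, C, E, F, G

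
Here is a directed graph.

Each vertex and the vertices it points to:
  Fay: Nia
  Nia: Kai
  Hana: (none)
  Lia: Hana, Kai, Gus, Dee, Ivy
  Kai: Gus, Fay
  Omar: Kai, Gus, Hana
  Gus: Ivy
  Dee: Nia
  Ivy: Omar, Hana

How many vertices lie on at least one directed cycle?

6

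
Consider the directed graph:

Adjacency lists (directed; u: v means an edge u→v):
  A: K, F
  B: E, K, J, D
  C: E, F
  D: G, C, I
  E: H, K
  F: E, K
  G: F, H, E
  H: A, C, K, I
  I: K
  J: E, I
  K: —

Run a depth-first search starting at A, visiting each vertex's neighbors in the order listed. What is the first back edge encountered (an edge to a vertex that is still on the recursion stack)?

DFS from A (visiting each vertex's neighbors in the order listed); mark gray on enter, black on exit:
A gray
  K gray
  K black
  F gray
    E gray
      H gray
        H→A: A is gray → back edge
First back edge: H → A.

H→A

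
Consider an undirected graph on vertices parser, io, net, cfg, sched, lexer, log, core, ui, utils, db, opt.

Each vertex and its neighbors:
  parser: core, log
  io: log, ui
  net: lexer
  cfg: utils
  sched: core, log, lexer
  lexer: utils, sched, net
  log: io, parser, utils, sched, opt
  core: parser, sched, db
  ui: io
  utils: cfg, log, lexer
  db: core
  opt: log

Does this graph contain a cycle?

Yes

DFS, tracking each vertex's parent; an edge to a visited non-parent vertex closes a cycle.
Start from ui:
visit ui (parent –)
  visit io (parent ui)
    visit log (parent io)
      log–io: parent, skip
      visit parser (parent log)
        visit core (parent parser)
          core–parser: parent, skip
          visit sched (parent core)
            sched–core: parent, skip
            sched–log: log visited and ≠ parent → cycle
Cycle: log – parser – core – sched – log.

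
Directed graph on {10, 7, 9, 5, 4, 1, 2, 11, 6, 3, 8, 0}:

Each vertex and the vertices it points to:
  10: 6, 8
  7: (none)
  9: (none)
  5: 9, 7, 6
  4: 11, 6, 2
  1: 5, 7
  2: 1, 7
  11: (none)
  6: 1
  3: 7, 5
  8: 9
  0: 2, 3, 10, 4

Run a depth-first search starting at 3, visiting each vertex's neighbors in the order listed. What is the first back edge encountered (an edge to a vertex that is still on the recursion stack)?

1→5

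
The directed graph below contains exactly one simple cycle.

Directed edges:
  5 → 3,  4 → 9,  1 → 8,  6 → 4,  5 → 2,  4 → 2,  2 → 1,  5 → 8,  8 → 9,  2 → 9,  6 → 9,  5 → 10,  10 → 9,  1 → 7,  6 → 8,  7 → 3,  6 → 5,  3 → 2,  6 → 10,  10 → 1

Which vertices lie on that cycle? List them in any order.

DFS with gray/black marking from 3:
3 gray
  2 gray
    1 gray
      7 gray
        7→3: 3 is gray → back edge
Back edge closes the cycle 3 → 2 → 1 → 7 → 3; its vertices are {1, 2, 3, 7}.

1, 2, 3, 7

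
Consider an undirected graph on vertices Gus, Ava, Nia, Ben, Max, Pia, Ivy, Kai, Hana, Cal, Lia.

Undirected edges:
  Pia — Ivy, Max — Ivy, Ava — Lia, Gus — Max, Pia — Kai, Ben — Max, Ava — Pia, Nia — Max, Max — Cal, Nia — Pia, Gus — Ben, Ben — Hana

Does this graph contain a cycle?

DFS, tracking each vertex's parent; an edge to a visited non-parent vertex closes a cycle.
Start from Max:
visit Max (parent –)
  visit Nia (parent Max)
    Nia–Max: parent, skip
    visit Pia (parent Nia)
      visit Kai (parent Pia)
        Kai–Pia: parent, skip
      visit Ivy (parent Pia)
        Ivy–Max: Max visited and ≠ parent → cycle
Cycle: Max – Nia – Pia – Ivy – Max.

Yes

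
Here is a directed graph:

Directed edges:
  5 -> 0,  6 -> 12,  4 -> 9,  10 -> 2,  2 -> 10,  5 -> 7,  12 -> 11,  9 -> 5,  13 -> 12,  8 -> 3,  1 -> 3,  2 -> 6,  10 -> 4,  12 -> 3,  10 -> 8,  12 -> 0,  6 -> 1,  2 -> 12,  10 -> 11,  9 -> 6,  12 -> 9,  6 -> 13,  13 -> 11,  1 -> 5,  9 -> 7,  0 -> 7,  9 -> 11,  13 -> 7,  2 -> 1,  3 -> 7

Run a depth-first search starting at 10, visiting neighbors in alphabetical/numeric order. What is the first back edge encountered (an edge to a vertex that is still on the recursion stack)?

9->6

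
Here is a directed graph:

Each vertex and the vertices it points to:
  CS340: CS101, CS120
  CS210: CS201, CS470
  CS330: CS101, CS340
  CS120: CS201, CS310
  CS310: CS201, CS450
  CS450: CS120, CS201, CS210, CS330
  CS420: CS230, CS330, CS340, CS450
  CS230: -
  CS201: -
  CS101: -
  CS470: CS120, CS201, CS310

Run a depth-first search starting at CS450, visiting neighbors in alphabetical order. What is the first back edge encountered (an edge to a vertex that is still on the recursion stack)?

CS310→CS450

DFS from CS450 (visiting neighbors in alphabetical order); mark gray on enter, black on exit:
CS450 gray
  CS120 gray
    CS201 gray
    CS201 black
    CS310 gray
      CS310→CS201: CS201 black — skip
      CS310→CS450: CS450 is gray → back edge
First back edge: CS310 → CS450.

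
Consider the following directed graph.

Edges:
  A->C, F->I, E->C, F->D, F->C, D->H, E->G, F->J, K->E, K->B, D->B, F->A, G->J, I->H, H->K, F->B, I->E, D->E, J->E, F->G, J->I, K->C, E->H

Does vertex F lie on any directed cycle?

No

F lies on a cycle iff there is a path from F back to itself.
Exploring from F, it never reaches itself; equivalently, its strongly connected component is a singleton.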